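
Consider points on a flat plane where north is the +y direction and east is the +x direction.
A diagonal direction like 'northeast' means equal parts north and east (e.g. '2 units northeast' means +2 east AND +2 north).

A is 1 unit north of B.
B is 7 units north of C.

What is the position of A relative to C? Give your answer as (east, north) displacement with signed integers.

Place C at the origin (east=0, north=0).
  B is 7 units north of C: delta (east=+0, north=+7); B at (east=0, north=7).
  A is 1 unit north of B: delta (east=+0, north=+1); A at (east=0, north=8).
Therefore A relative to C: (east=0, north=8).

Answer: A is at (east=0, north=8) relative to C.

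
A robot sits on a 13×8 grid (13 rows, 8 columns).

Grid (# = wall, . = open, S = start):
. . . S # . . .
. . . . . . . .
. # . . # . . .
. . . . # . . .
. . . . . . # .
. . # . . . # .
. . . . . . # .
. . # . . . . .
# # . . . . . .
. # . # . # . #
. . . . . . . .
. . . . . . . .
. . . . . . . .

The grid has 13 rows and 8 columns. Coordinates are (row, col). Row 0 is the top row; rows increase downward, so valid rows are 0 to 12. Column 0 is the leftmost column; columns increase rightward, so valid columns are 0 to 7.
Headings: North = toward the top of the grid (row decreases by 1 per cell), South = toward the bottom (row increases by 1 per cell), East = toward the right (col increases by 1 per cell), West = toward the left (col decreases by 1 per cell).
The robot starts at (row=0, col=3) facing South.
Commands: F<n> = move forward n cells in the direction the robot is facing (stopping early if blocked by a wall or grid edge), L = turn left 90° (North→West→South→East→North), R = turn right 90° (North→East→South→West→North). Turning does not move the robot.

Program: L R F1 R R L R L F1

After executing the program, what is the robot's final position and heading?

Answer: Final position: (row=1, col=2), facing West

Derivation:
Start: (row=0, col=3), facing South
  L: turn left, now facing East
  R: turn right, now facing South
  F1: move forward 1, now at (row=1, col=3)
  R: turn right, now facing West
  R: turn right, now facing North
  L: turn left, now facing West
  R: turn right, now facing North
  L: turn left, now facing West
  F1: move forward 1, now at (row=1, col=2)
Final: (row=1, col=2), facing West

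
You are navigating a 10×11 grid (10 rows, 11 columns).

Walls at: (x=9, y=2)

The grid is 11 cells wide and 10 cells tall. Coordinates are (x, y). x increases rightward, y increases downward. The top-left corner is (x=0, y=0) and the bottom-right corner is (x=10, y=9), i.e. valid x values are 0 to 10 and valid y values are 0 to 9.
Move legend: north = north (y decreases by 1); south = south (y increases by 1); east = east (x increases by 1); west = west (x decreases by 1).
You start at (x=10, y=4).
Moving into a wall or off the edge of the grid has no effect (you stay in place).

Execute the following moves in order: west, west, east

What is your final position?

Start: (x=10, y=4)
  west (west): (x=10, y=4) -> (x=9, y=4)
  west (west): (x=9, y=4) -> (x=8, y=4)
  east (east): (x=8, y=4) -> (x=9, y=4)
Final: (x=9, y=4)

Answer: Final position: (x=9, y=4)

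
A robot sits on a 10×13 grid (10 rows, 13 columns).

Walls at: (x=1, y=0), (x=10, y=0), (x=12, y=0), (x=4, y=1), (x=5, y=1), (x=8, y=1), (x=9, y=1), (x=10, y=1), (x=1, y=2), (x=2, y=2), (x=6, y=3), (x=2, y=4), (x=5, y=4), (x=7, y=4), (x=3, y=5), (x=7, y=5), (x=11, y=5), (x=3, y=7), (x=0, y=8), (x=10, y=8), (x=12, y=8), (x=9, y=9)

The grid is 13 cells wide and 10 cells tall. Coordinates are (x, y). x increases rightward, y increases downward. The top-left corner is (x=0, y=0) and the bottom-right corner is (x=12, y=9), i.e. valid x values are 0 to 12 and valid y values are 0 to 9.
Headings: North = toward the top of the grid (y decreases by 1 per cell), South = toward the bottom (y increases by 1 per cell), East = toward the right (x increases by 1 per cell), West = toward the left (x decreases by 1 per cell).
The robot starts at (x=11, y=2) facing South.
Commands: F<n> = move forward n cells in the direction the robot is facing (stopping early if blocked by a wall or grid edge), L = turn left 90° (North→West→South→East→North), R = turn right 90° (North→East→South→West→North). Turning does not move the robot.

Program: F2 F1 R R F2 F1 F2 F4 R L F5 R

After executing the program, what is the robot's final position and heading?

Answer: Final position: (x=11, y=0), facing East

Derivation:
Start: (x=11, y=2), facing South
  F2: move forward 2, now at (x=11, y=4)
  F1: move forward 0/1 (blocked), now at (x=11, y=4)
  R: turn right, now facing West
  R: turn right, now facing North
  F2: move forward 2, now at (x=11, y=2)
  F1: move forward 1, now at (x=11, y=1)
  F2: move forward 1/2 (blocked), now at (x=11, y=0)
  F4: move forward 0/4 (blocked), now at (x=11, y=0)
  R: turn right, now facing East
  L: turn left, now facing North
  F5: move forward 0/5 (blocked), now at (x=11, y=0)
  R: turn right, now facing East
Final: (x=11, y=0), facing East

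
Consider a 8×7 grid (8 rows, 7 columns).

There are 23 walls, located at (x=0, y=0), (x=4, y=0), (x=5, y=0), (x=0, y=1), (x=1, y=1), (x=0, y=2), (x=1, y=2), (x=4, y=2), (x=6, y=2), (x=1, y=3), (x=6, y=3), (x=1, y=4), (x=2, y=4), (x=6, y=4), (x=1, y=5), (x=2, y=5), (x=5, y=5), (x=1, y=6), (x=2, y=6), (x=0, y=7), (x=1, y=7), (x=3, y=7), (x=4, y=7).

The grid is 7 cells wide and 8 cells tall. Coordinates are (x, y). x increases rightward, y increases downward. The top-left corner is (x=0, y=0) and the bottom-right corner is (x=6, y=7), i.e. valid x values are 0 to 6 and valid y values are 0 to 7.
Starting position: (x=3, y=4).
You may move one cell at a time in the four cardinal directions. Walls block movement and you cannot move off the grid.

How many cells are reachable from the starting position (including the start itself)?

BFS flood-fill from (x=3, y=4):
  Distance 0: (x=3, y=4)
  Distance 1: (x=3, y=3), (x=4, y=4), (x=3, y=5)
  Distance 2: (x=3, y=2), (x=2, y=3), (x=4, y=3), (x=5, y=4), (x=4, y=5), (x=3, y=6)
  Distance 3: (x=3, y=1), (x=2, y=2), (x=5, y=3), (x=4, y=6)
  Distance 4: (x=3, y=0), (x=2, y=1), (x=4, y=1), (x=5, y=2), (x=5, y=6)
  Distance 5: (x=2, y=0), (x=5, y=1), (x=6, y=6), (x=5, y=7)
  Distance 6: (x=1, y=0), (x=6, y=1), (x=6, y=5), (x=6, y=7)
  Distance 7: (x=6, y=0)
Total reachable: 28 (grid has 33 open cells total)

Answer: Reachable cells: 28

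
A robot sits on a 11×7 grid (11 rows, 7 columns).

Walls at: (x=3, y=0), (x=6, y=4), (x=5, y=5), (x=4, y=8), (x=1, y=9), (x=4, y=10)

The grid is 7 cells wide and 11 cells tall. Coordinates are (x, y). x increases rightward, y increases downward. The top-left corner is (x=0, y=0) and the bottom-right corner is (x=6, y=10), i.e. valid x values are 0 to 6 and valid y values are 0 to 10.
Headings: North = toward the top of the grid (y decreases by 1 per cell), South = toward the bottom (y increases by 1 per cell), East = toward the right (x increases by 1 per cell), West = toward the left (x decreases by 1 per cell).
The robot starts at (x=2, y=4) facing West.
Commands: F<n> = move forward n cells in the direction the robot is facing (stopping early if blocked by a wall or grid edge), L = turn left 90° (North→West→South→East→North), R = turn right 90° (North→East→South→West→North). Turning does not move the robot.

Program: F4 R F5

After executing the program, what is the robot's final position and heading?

Answer: Final position: (x=0, y=0), facing North

Derivation:
Start: (x=2, y=4), facing West
  F4: move forward 2/4 (blocked), now at (x=0, y=4)
  R: turn right, now facing North
  F5: move forward 4/5 (blocked), now at (x=0, y=0)
Final: (x=0, y=0), facing North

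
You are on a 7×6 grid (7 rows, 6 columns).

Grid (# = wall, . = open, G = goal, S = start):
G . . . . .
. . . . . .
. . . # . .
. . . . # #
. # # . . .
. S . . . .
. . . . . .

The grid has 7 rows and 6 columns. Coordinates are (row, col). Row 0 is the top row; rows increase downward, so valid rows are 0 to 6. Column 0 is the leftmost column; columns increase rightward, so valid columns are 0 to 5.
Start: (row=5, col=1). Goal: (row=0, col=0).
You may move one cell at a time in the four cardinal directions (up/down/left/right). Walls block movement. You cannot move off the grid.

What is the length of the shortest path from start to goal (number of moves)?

Answer: Shortest path length: 6

Derivation:
BFS from (row=5, col=1) until reaching (row=0, col=0):
  Distance 0: (row=5, col=1)
  Distance 1: (row=5, col=0), (row=5, col=2), (row=6, col=1)
  Distance 2: (row=4, col=0), (row=5, col=3), (row=6, col=0), (row=6, col=2)
  Distance 3: (row=3, col=0), (row=4, col=3), (row=5, col=4), (row=6, col=3)
  Distance 4: (row=2, col=0), (row=3, col=1), (row=3, col=3), (row=4, col=4), (row=5, col=5), (row=6, col=4)
  Distance 5: (row=1, col=0), (row=2, col=1), (row=3, col=2), (row=4, col=5), (row=6, col=5)
  Distance 6: (row=0, col=0), (row=1, col=1), (row=2, col=2)  <- goal reached here
One shortest path (6 moves): (row=5, col=1) -> (row=5, col=0) -> (row=4, col=0) -> (row=3, col=0) -> (row=2, col=0) -> (row=1, col=0) -> (row=0, col=0)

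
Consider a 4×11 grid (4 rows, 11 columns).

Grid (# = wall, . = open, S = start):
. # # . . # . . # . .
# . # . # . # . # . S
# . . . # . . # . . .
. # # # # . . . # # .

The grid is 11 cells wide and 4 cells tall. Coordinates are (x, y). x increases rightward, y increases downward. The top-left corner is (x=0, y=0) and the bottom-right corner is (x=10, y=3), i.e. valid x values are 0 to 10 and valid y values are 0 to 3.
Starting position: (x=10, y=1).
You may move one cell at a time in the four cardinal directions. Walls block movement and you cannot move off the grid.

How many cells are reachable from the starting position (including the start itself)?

BFS flood-fill from (x=10, y=1):
  Distance 0: (x=10, y=1)
  Distance 1: (x=10, y=0), (x=9, y=1), (x=10, y=2)
  Distance 2: (x=9, y=0), (x=9, y=2), (x=10, y=3)
  Distance 3: (x=8, y=2)
Total reachable: 8 (grid has 26 open cells total)

Answer: Reachable cells: 8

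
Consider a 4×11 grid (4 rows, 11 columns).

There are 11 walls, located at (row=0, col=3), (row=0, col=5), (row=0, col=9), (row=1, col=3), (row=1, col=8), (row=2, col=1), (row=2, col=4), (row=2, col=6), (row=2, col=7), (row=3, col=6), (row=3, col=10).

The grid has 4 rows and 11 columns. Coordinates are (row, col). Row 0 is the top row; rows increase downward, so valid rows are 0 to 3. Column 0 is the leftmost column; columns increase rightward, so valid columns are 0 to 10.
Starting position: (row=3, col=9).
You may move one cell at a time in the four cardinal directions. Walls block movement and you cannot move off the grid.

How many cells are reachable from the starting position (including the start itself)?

BFS flood-fill from (row=3, col=9):
  Distance 0: (row=3, col=9)
  Distance 1: (row=2, col=9), (row=3, col=8)
  Distance 2: (row=1, col=9), (row=2, col=8), (row=2, col=10), (row=3, col=7)
  Distance 3: (row=1, col=10)
  Distance 4: (row=0, col=10)
Total reachable: 9 (grid has 33 open cells total)

Answer: Reachable cells: 9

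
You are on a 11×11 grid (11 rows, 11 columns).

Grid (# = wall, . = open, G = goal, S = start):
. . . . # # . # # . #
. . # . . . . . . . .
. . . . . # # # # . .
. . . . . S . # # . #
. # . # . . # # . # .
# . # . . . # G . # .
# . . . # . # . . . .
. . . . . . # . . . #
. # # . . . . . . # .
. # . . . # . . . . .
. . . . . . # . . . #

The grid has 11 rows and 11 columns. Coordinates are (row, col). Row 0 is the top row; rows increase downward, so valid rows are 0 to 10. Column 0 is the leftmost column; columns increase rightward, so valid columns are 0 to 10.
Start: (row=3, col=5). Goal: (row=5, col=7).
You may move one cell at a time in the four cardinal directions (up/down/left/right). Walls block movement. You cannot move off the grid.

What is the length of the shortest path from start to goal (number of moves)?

Answer: Shortest path length: 10

Derivation:
BFS from (row=3, col=5) until reaching (row=5, col=7):
  Distance 0: (row=3, col=5)
  Distance 1: (row=3, col=4), (row=3, col=6), (row=4, col=5)
  Distance 2: (row=2, col=4), (row=3, col=3), (row=4, col=4), (row=5, col=5)
  Distance 3: (row=1, col=4), (row=2, col=3), (row=3, col=2), (row=5, col=4), (row=6, col=5)
  Distance 4: (row=1, col=3), (row=1, col=5), (row=2, col=2), (row=3, col=1), (row=4, col=2), (row=5, col=3), (row=7, col=5)
  Distance 5: (row=0, col=3), (row=1, col=6), (row=2, col=1), (row=3, col=0), (row=6, col=3), (row=7, col=4), (row=8, col=5)
  Distance 6: (row=0, col=2), (row=0, col=6), (row=1, col=1), (row=1, col=7), (row=2, col=0), (row=4, col=0), (row=6, col=2), (row=7, col=3), (row=8, col=4), (row=8, col=6)
  Distance 7: (row=0, col=1), (row=1, col=0), (row=1, col=8), (row=6, col=1), (row=7, col=2), (row=8, col=3), (row=8, col=7), (row=9, col=4), (row=9, col=6)
  Distance 8: (row=0, col=0), (row=1, col=9), (row=5, col=1), (row=7, col=1), (row=7, col=7), (row=8, col=8), (row=9, col=3), (row=9, col=7), (row=10, col=4)
  Distance 9: (row=0, col=9), (row=1, col=10), (row=2, col=9), (row=6, col=7), (row=7, col=0), (row=7, col=8), (row=9, col=2), (row=9, col=8), (row=10, col=3), (row=10, col=5), (row=10, col=7)
  Distance 10: (row=2, col=10), (row=3, col=9), (row=5, col=7), (row=6, col=8), (row=7, col=9), (row=8, col=0), (row=9, col=9), (row=10, col=2), (row=10, col=8)  <- goal reached here
One shortest path (10 moves): (row=3, col=5) -> (row=4, col=5) -> (row=5, col=5) -> (row=6, col=5) -> (row=7, col=5) -> (row=8, col=5) -> (row=8, col=6) -> (row=8, col=7) -> (row=7, col=7) -> (row=6, col=7) -> (row=5, col=7)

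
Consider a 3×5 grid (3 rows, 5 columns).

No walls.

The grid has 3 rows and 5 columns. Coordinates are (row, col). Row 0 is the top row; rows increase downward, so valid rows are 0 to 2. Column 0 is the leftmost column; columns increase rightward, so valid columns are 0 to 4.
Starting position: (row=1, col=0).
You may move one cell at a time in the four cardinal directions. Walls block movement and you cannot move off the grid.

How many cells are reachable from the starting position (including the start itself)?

Answer: Reachable cells: 15

Derivation:
BFS flood-fill from (row=1, col=0):
  Distance 0: (row=1, col=0)
  Distance 1: (row=0, col=0), (row=1, col=1), (row=2, col=0)
  Distance 2: (row=0, col=1), (row=1, col=2), (row=2, col=1)
  Distance 3: (row=0, col=2), (row=1, col=3), (row=2, col=2)
  Distance 4: (row=0, col=3), (row=1, col=4), (row=2, col=3)
  Distance 5: (row=0, col=4), (row=2, col=4)
Total reachable: 15 (grid has 15 open cells total)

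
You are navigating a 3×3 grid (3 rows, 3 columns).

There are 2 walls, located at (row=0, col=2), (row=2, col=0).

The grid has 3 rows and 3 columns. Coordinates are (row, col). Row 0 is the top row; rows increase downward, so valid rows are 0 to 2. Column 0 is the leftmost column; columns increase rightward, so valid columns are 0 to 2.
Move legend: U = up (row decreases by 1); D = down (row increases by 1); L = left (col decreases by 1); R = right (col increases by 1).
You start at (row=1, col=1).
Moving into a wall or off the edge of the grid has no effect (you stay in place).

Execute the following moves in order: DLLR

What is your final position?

Answer: Final position: (row=2, col=2)

Derivation:
Start: (row=1, col=1)
  D (down): (row=1, col=1) -> (row=2, col=1)
  L (left): blocked, stay at (row=2, col=1)
  L (left): blocked, stay at (row=2, col=1)
  R (right): (row=2, col=1) -> (row=2, col=2)
Final: (row=2, col=2)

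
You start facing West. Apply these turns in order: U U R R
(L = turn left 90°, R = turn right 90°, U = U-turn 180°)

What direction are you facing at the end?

Answer: Final heading: East

Derivation:
Start: West
  U (U-turn (180°)) -> East
  U (U-turn (180°)) -> West
  R (right (90° clockwise)) -> North
  R (right (90° clockwise)) -> East
Final: East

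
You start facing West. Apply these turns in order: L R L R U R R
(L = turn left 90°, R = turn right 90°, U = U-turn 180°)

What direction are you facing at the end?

Start: West
  L (left (90° counter-clockwise)) -> South
  R (right (90° clockwise)) -> West
  L (left (90° counter-clockwise)) -> South
  R (right (90° clockwise)) -> West
  U (U-turn (180°)) -> East
  R (right (90° clockwise)) -> South
  R (right (90° clockwise)) -> West
Final: West

Answer: Final heading: West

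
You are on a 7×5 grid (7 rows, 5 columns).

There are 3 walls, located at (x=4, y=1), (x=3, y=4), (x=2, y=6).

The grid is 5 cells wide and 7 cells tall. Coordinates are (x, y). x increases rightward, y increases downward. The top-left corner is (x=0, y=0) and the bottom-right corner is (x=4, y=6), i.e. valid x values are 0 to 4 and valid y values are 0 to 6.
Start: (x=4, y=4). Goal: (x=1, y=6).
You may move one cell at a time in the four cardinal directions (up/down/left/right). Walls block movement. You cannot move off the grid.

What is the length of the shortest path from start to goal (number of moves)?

Answer: Shortest path length: 5

Derivation:
BFS from (x=4, y=4) until reaching (x=1, y=6):
  Distance 0: (x=4, y=4)
  Distance 1: (x=4, y=3), (x=4, y=5)
  Distance 2: (x=4, y=2), (x=3, y=3), (x=3, y=5), (x=4, y=6)
  Distance 3: (x=3, y=2), (x=2, y=3), (x=2, y=5), (x=3, y=6)
  Distance 4: (x=3, y=1), (x=2, y=2), (x=1, y=3), (x=2, y=4), (x=1, y=5)
  Distance 5: (x=3, y=0), (x=2, y=1), (x=1, y=2), (x=0, y=3), (x=1, y=4), (x=0, y=5), (x=1, y=6)  <- goal reached here
One shortest path (5 moves): (x=4, y=4) -> (x=4, y=5) -> (x=3, y=5) -> (x=2, y=5) -> (x=1, y=5) -> (x=1, y=6)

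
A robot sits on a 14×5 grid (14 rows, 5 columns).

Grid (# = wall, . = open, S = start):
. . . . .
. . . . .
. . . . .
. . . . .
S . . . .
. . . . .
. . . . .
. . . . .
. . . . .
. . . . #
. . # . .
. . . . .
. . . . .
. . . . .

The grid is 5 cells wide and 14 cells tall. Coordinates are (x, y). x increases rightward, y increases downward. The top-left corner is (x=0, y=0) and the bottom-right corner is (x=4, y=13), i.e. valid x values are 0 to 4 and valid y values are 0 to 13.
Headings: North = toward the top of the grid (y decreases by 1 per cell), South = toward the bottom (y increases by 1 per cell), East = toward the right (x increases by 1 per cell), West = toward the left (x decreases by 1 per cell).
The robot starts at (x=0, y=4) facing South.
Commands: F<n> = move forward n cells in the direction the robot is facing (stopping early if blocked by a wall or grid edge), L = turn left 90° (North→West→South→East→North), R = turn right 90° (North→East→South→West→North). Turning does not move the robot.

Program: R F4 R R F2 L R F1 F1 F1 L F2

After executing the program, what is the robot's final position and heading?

Start: (x=0, y=4), facing South
  R: turn right, now facing West
  F4: move forward 0/4 (blocked), now at (x=0, y=4)
  R: turn right, now facing North
  R: turn right, now facing East
  F2: move forward 2, now at (x=2, y=4)
  L: turn left, now facing North
  R: turn right, now facing East
  F1: move forward 1, now at (x=3, y=4)
  F1: move forward 1, now at (x=4, y=4)
  F1: move forward 0/1 (blocked), now at (x=4, y=4)
  L: turn left, now facing North
  F2: move forward 2, now at (x=4, y=2)
Final: (x=4, y=2), facing North

Answer: Final position: (x=4, y=2), facing North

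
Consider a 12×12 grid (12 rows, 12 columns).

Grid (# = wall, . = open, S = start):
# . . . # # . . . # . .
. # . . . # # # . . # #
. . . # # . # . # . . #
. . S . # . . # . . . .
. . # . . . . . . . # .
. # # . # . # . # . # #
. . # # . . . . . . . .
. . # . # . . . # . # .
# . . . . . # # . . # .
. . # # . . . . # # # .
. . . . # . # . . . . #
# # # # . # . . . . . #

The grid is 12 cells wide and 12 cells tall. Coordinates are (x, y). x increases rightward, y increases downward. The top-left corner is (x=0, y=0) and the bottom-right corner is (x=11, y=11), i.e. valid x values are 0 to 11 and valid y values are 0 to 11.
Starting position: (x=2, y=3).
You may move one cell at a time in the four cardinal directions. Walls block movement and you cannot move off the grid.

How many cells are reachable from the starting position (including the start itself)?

BFS flood-fill from (x=2, y=3):
  Distance 0: (x=2, y=3)
  Distance 1: (x=2, y=2), (x=1, y=3), (x=3, y=3)
  Distance 2: (x=2, y=1), (x=1, y=2), (x=0, y=3), (x=1, y=4), (x=3, y=4)
  Distance 3: (x=2, y=0), (x=3, y=1), (x=0, y=2), (x=0, y=4), (x=4, y=4), (x=3, y=5)
  Distance 4: (x=1, y=0), (x=3, y=0), (x=0, y=1), (x=4, y=1), (x=5, y=4), (x=0, y=5)
  Distance 5: (x=5, y=3), (x=6, y=4), (x=5, y=5), (x=0, y=6)
  Distance 6: (x=5, y=2), (x=6, y=3), (x=7, y=4), (x=1, y=6), (x=5, y=6), (x=0, y=7)
  Distance 7: (x=8, y=4), (x=7, y=5), (x=4, y=6), (x=6, y=6), (x=1, y=7), (x=5, y=7)
  Distance 8: (x=8, y=3), (x=9, y=4), (x=7, y=6), (x=6, y=7), (x=1, y=8), (x=5, y=8)
  Distance 9: (x=9, y=3), (x=9, y=5), (x=8, y=6), (x=7, y=7), (x=2, y=8), (x=4, y=8), (x=1, y=9), (x=5, y=9)
  Distance 10: (x=9, y=2), (x=10, y=3), (x=9, y=6), (x=3, y=8), (x=0, y=9), (x=4, y=9), (x=6, y=9), (x=1, y=10), (x=5, y=10)
  Distance 11: (x=9, y=1), (x=10, y=2), (x=11, y=3), (x=10, y=6), (x=3, y=7), (x=9, y=7), (x=7, y=9), (x=0, y=10), (x=2, y=10)
  Distance 12: (x=8, y=1), (x=11, y=4), (x=11, y=6), (x=9, y=8), (x=3, y=10), (x=7, y=10)
  Distance 13: (x=8, y=0), (x=11, y=7), (x=8, y=8), (x=8, y=10), (x=7, y=11)
  Distance 14: (x=7, y=0), (x=11, y=8), (x=9, y=10), (x=6, y=11), (x=8, y=11)
  Distance 15: (x=6, y=0), (x=11, y=9), (x=10, y=10), (x=9, y=11)
  Distance 16: (x=10, y=11)
Total reachable: 90 (grid has 94 open cells total)

Answer: Reachable cells: 90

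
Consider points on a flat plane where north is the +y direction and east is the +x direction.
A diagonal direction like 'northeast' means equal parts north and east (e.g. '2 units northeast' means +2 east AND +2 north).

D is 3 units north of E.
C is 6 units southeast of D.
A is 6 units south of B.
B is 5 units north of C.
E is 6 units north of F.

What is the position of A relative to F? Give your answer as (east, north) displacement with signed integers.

Answer: A is at (east=6, north=2) relative to F.

Derivation:
Place F at the origin (east=0, north=0).
  E is 6 units north of F: delta (east=+0, north=+6); E at (east=0, north=6).
  D is 3 units north of E: delta (east=+0, north=+3); D at (east=0, north=9).
  C is 6 units southeast of D: delta (east=+6, north=-6); C at (east=6, north=3).
  B is 5 units north of C: delta (east=+0, north=+5); B at (east=6, north=8).
  A is 6 units south of B: delta (east=+0, north=-6); A at (east=6, north=2).
Therefore A relative to F: (east=6, north=2).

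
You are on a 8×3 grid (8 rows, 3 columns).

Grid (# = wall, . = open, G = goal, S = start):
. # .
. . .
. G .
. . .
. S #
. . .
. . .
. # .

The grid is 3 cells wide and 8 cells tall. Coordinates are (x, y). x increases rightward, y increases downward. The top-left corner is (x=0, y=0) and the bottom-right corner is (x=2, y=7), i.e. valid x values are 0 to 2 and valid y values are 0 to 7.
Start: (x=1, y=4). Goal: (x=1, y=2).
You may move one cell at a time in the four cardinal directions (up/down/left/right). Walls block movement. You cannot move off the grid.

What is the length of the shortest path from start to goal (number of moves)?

BFS from (x=1, y=4) until reaching (x=1, y=2):
  Distance 0: (x=1, y=4)
  Distance 1: (x=1, y=3), (x=0, y=4), (x=1, y=5)
  Distance 2: (x=1, y=2), (x=0, y=3), (x=2, y=3), (x=0, y=5), (x=2, y=5), (x=1, y=6)  <- goal reached here
One shortest path (2 moves): (x=1, y=4) -> (x=1, y=3) -> (x=1, y=2)

Answer: Shortest path length: 2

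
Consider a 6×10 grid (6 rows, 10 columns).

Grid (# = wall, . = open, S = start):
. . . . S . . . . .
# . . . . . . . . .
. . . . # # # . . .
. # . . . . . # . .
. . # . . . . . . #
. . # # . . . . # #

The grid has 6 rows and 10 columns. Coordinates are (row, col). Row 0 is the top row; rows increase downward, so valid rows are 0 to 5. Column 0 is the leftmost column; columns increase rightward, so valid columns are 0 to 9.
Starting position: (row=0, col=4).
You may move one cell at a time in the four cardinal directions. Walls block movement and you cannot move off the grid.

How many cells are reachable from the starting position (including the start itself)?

Answer: Reachable cells: 48

Derivation:
BFS flood-fill from (row=0, col=4):
  Distance 0: (row=0, col=4)
  Distance 1: (row=0, col=3), (row=0, col=5), (row=1, col=4)
  Distance 2: (row=0, col=2), (row=0, col=6), (row=1, col=3), (row=1, col=5)
  Distance 3: (row=0, col=1), (row=0, col=7), (row=1, col=2), (row=1, col=6), (row=2, col=3)
  Distance 4: (row=0, col=0), (row=0, col=8), (row=1, col=1), (row=1, col=7), (row=2, col=2), (row=3, col=3)
  Distance 5: (row=0, col=9), (row=1, col=8), (row=2, col=1), (row=2, col=7), (row=3, col=2), (row=3, col=4), (row=4, col=3)
  Distance 6: (row=1, col=9), (row=2, col=0), (row=2, col=8), (row=3, col=5), (row=4, col=4)
  Distance 7: (row=2, col=9), (row=3, col=0), (row=3, col=6), (row=3, col=8), (row=4, col=5), (row=5, col=4)
  Distance 8: (row=3, col=9), (row=4, col=0), (row=4, col=6), (row=4, col=8), (row=5, col=5)
  Distance 9: (row=4, col=1), (row=4, col=7), (row=5, col=0), (row=5, col=6)
  Distance 10: (row=5, col=1), (row=5, col=7)
Total reachable: 48 (grid has 48 open cells total)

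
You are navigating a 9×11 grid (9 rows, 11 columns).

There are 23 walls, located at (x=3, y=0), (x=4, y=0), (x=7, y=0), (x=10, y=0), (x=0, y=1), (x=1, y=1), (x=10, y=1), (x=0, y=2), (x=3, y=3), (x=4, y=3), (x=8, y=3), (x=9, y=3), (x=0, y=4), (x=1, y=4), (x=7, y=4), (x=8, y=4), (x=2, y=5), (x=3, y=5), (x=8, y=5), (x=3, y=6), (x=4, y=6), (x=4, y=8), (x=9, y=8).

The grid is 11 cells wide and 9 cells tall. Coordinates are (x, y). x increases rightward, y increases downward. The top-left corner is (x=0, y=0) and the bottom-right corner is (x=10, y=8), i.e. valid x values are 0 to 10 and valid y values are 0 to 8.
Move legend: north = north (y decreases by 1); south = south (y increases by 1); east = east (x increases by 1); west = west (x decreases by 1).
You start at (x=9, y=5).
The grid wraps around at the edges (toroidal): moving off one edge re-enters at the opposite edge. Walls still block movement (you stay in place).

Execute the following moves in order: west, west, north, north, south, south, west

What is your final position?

Start: (x=9, y=5)
  west (west): blocked, stay at (x=9, y=5)
  west (west): blocked, stay at (x=9, y=5)
  north (north): (x=9, y=5) -> (x=9, y=4)
  north (north): blocked, stay at (x=9, y=4)
  south (south): (x=9, y=4) -> (x=9, y=5)
  south (south): (x=9, y=5) -> (x=9, y=6)
  west (west): (x=9, y=6) -> (x=8, y=6)
Final: (x=8, y=6)

Answer: Final position: (x=8, y=6)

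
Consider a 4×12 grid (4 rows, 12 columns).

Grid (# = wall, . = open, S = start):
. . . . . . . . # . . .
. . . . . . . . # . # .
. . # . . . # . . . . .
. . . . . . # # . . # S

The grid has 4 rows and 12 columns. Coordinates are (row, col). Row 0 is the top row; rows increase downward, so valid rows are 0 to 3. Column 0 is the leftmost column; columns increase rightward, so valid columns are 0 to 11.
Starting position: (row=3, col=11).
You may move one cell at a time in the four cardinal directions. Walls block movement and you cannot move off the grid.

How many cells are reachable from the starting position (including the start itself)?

Answer: Reachable cells: 40

Derivation:
BFS flood-fill from (row=3, col=11):
  Distance 0: (row=3, col=11)
  Distance 1: (row=2, col=11)
  Distance 2: (row=1, col=11), (row=2, col=10)
  Distance 3: (row=0, col=11), (row=2, col=9)
  Distance 4: (row=0, col=10), (row=1, col=9), (row=2, col=8), (row=3, col=9)
  Distance 5: (row=0, col=9), (row=2, col=7), (row=3, col=8)
  Distance 6: (row=1, col=7)
  Distance 7: (row=0, col=7), (row=1, col=6)
  Distance 8: (row=0, col=6), (row=1, col=5)
  Distance 9: (row=0, col=5), (row=1, col=4), (row=2, col=5)
  Distance 10: (row=0, col=4), (row=1, col=3), (row=2, col=4), (row=3, col=5)
  Distance 11: (row=0, col=3), (row=1, col=2), (row=2, col=3), (row=3, col=4)
  Distance 12: (row=0, col=2), (row=1, col=1), (row=3, col=3)
  Distance 13: (row=0, col=1), (row=1, col=0), (row=2, col=1), (row=3, col=2)
  Distance 14: (row=0, col=0), (row=2, col=0), (row=3, col=1)
  Distance 15: (row=3, col=0)
Total reachable: 40 (grid has 40 open cells total)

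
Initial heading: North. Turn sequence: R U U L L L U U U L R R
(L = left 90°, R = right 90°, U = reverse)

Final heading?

Answer: Final heading: East

Derivation:
Start: North
  R (right (90° clockwise)) -> East
  U (U-turn (180°)) -> West
  U (U-turn (180°)) -> East
  L (left (90° counter-clockwise)) -> North
  L (left (90° counter-clockwise)) -> West
  L (left (90° counter-clockwise)) -> South
  U (U-turn (180°)) -> North
  U (U-turn (180°)) -> South
  U (U-turn (180°)) -> North
  L (left (90° counter-clockwise)) -> West
  R (right (90° clockwise)) -> North
  R (right (90° clockwise)) -> East
Final: East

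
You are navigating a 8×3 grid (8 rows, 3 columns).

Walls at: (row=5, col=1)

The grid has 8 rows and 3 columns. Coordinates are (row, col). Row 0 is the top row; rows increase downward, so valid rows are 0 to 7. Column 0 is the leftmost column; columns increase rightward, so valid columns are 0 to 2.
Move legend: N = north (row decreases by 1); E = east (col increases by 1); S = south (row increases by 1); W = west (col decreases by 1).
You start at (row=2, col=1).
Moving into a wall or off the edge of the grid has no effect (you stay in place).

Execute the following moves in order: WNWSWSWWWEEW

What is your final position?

Start: (row=2, col=1)
  W (west): (row=2, col=1) -> (row=2, col=0)
  N (north): (row=2, col=0) -> (row=1, col=0)
  W (west): blocked, stay at (row=1, col=0)
  S (south): (row=1, col=0) -> (row=2, col=0)
  W (west): blocked, stay at (row=2, col=0)
  S (south): (row=2, col=0) -> (row=3, col=0)
  [×3]W (west): blocked, stay at (row=3, col=0)
  E (east): (row=3, col=0) -> (row=3, col=1)
  E (east): (row=3, col=1) -> (row=3, col=2)
  W (west): (row=3, col=2) -> (row=3, col=1)
Final: (row=3, col=1)

Answer: Final position: (row=3, col=1)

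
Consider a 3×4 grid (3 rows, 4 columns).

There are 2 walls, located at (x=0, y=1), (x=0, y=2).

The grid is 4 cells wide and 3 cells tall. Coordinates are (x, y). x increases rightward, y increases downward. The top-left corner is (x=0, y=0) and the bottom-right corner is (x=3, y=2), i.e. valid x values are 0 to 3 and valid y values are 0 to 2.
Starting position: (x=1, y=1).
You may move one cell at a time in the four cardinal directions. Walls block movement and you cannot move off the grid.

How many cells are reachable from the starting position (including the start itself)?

BFS flood-fill from (x=1, y=1):
  Distance 0: (x=1, y=1)
  Distance 1: (x=1, y=0), (x=2, y=1), (x=1, y=2)
  Distance 2: (x=0, y=0), (x=2, y=0), (x=3, y=1), (x=2, y=2)
  Distance 3: (x=3, y=0), (x=3, y=2)
Total reachable: 10 (grid has 10 open cells total)

Answer: Reachable cells: 10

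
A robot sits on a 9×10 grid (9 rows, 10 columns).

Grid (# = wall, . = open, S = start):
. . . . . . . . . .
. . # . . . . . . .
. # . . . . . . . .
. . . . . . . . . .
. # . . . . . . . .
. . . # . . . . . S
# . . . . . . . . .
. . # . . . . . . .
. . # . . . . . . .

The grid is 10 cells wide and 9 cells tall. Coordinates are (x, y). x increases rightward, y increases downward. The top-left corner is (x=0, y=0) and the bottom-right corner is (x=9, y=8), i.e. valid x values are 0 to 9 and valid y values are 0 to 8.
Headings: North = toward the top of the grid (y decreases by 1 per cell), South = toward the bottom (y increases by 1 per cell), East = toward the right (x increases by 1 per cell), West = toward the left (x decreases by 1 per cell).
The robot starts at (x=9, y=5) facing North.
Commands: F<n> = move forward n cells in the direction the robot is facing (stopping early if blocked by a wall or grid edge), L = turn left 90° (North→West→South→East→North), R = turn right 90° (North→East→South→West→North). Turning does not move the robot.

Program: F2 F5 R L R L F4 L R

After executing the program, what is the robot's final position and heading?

Answer: Final position: (x=9, y=0), facing North

Derivation:
Start: (x=9, y=5), facing North
  F2: move forward 2, now at (x=9, y=3)
  F5: move forward 3/5 (blocked), now at (x=9, y=0)
  R: turn right, now facing East
  L: turn left, now facing North
  R: turn right, now facing East
  L: turn left, now facing North
  F4: move forward 0/4 (blocked), now at (x=9, y=0)
  L: turn left, now facing West
  R: turn right, now facing North
Final: (x=9, y=0), facing North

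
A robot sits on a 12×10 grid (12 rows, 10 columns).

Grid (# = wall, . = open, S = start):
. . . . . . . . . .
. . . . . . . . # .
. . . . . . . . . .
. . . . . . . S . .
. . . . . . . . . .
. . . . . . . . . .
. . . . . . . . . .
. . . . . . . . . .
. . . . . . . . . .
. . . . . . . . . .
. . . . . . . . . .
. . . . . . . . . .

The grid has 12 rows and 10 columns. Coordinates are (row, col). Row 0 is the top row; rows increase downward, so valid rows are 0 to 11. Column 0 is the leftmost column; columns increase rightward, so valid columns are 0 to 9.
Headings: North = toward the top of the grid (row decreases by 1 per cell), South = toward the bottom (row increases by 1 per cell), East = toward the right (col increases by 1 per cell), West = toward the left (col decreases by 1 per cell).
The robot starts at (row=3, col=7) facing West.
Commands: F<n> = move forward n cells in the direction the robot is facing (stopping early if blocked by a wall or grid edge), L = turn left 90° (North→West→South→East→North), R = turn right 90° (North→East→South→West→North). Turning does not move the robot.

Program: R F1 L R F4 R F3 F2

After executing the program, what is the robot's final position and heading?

Answer: Final position: (row=0, col=9), facing East

Derivation:
Start: (row=3, col=7), facing West
  R: turn right, now facing North
  F1: move forward 1, now at (row=2, col=7)
  L: turn left, now facing West
  R: turn right, now facing North
  F4: move forward 2/4 (blocked), now at (row=0, col=7)
  R: turn right, now facing East
  F3: move forward 2/3 (blocked), now at (row=0, col=9)
  F2: move forward 0/2 (blocked), now at (row=0, col=9)
Final: (row=0, col=9), facing East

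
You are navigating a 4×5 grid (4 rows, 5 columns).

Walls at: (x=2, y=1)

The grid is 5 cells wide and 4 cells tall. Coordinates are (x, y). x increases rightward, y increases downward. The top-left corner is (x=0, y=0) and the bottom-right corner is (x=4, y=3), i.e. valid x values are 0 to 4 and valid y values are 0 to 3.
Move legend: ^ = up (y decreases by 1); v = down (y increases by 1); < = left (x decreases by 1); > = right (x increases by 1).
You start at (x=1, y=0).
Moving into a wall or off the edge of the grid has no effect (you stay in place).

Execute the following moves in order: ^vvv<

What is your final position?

Answer: Final position: (x=0, y=3)

Derivation:
Start: (x=1, y=0)
  ^ (up): blocked, stay at (x=1, y=0)
  v (down): (x=1, y=0) -> (x=1, y=1)
  v (down): (x=1, y=1) -> (x=1, y=2)
  v (down): (x=1, y=2) -> (x=1, y=3)
  < (left): (x=1, y=3) -> (x=0, y=3)
Final: (x=0, y=3)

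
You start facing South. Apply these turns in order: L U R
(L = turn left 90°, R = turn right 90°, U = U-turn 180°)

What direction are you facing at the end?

Start: South
  L (left (90° counter-clockwise)) -> East
  U (U-turn (180°)) -> West
  R (right (90° clockwise)) -> North
Final: North

Answer: Final heading: North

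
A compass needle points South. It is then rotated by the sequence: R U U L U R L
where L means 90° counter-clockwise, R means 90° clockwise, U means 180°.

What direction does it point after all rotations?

Answer: Final heading: North

Derivation:
Start: South
  R (right (90° clockwise)) -> West
  U (U-turn (180°)) -> East
  U (U-turn (180°)) -> West
  L (left (90° counter-clockwise)) -> South
  U (U-turn (180°)) -> North
  R (right (90° clockwise)) -> East
  L (left (90° counter-clockwise)) -> North
Final: North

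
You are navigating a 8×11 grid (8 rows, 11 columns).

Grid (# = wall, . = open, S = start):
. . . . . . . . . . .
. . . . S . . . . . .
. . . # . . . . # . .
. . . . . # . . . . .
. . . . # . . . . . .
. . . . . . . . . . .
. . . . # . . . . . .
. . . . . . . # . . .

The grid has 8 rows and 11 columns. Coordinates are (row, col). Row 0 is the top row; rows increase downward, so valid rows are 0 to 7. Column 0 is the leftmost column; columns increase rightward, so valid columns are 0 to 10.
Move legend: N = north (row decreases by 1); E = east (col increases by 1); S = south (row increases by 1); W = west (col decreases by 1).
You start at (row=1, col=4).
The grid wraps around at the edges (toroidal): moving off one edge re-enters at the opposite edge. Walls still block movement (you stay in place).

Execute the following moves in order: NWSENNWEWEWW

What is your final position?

Start: (row=1, col=4)
  N (north): (row=1, col=4) -> (row=0, col=4)
  W (west): (row=0, col=4) -> (row=0, col=3)
  S (south): (row=0, col=3) -> (row=1, col=3)
  E (east): (row=1, col=3) -> (row=1, col=4)
  N (north): (row=1, col=4) -> (row=0, col=4)
  N (north): (row=0, col=4) -> (row=7, col=4)
  W (west): (row=7, col=4) -> (row=7, col=3)
  E (east): (row=7, col=3) -> (row=7, col=4)
  W (west): (row=7, col=4) -> (row=7, col=3)
  E (east): (row=7, col=3) -> (row=7, col=4)
  W (west): (row=7, col=4) -> (row=7, col=3)
  W (west): (row=7, col=3) -> (row=7, col=2)
Final: (row=7, col=2)

Answer: Final position: (row=7, col=2)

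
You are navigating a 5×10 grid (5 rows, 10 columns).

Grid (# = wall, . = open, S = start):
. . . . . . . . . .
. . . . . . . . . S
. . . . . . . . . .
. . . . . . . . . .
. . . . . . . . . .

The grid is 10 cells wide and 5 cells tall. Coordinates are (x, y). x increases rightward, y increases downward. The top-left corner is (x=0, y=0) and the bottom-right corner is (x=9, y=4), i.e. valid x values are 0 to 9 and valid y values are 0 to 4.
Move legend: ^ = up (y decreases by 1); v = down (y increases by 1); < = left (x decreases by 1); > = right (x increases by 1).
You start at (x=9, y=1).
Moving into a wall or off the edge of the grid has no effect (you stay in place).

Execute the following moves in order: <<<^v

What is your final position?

Answer: Final position: (x=6, y=1)

Derivation:
Start: (x=9, y=1)
  < (left): (x=9, y=1) -> (x=8, y=1)
  < (left): (x=8, y=1) -> (x=7, y=1)
  < (left): (x=7, y=1) -> (x=6, y=1)
  ^ (up): (x=6, y=1) -> (x=6, y=0)
  v (down): (x=6, y=0) -> (x=6, y=1)
Final: (x=6, y=1)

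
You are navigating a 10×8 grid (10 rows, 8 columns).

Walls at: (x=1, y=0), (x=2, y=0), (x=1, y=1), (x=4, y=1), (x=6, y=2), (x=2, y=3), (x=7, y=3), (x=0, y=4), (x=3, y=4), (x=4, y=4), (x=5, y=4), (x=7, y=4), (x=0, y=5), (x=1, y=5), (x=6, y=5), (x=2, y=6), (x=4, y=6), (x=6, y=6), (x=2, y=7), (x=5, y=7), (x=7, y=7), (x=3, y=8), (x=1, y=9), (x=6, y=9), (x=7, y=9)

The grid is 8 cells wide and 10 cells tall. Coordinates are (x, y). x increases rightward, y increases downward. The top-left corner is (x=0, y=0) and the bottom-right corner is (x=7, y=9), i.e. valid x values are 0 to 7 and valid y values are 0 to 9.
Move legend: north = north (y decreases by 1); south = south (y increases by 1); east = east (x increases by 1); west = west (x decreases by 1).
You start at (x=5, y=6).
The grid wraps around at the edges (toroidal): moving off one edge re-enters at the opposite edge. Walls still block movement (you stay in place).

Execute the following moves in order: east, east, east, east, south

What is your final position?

Start: (x=5, y=6)
  [×4]east (east): blocked, stay at (x=5, y=6)
  south (south): blocked, stay at (x=5, y=6)
Final: (x=5, y=6)

Answer: Final position: (x=5, y=6)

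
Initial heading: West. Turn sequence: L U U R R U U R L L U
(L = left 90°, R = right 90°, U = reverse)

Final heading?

Start: West
  L (left (90° counter-clockwise)) -> South
  U (U-turn (180°)) -> North
  U (U-turn (180°)) -> South
  R (right (90° clockwise)) -> West
  R (right (90° clockwise)) -> North
  U (U-turn (180°)) -> South
  U (U-turn (180°)) -> North
  R (right (90° clockwise)) -> East
  L (left (90° counter-clockwise)) -> North
  L (left (90° counter-clockwise)) -> West
  U (U-turn (180°)) -> East
Final: East

Answer: Final heading: East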